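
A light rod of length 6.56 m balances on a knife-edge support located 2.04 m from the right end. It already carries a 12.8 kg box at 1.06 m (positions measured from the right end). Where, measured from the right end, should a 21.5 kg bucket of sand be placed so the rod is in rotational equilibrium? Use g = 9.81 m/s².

x ≈ 2.62 m from the right end

Choose the knife-edge support (at 2.04 m from the right end) as the axis so the support reaction has zero arm there.
Box: 12.8 × 9.81 = 125.6 N down at 1.06 m → arm 0.98 m, τ = 125.6 × 0.98 = 123.1 N·m clockwise.
Net moment of existing loads = 123.1 N·m clockwise.
The bucket of sand weighs 21.5 × 9.81 = 210.9 N and must supply an equal counterclockwise moment, so its lever arm about the knife-edge support is 123.1 / 210.9 = 0.584 m.
That puts it at 2.04 + 0.584 = 2.62 m from the right end.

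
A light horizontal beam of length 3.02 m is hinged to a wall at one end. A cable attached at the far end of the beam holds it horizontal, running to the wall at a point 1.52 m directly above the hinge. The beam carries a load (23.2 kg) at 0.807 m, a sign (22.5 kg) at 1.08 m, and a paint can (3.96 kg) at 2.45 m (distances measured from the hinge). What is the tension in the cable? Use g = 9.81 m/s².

T ≈ 381 N

About the hinge:
Load: 23.2 × 9.81 = 227.6 N down at 0.807 m → arm 0.807 m, τ = 227.6 × 0.807 = 183.7 N·m clockwise.
Sign: 22.5 × 9.81 = 220.7 N down at 1.08 m → arm 1.08 m, τ = 220.7 × 1.08 = 238.4 N·m clockwise.
Paint can: 3.96 × 9.81 = 38.85 N down at 2.45 m → arm 2.45 m, τ = 38.85 × 2.45 = 95.18 N·m clockwise.
Total clockwise load moment = 517.3 N·m.
The cable tension T acts at 3.02 m; only its component perpendicular to the beam, T sinθ, produces torque. sinθ = h/√(h²+d²) = 1.52/√(1.52²+3.02²) = 0.4496.
Στ = 0 ⇒ T × 3.02 × 0.4496 = 517.3 ⇒ T = 517.3 / 1.358 = 381 N.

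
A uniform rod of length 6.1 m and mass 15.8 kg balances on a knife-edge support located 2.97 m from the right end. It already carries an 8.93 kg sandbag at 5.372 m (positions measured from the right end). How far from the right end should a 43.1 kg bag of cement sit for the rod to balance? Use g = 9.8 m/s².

Taking torques about the knife-edge support (at 2.97 m from the right end):
Beam weight: 15.8 × 9.8 = 154.8 N down at 3.05 m → arm 0.08 m, τ = 154.8 × 0.08 = 12.38 N·m counterclockwise.
Sandbag: 8.93 × 9.8 = 87.51 N down at 5.372 m → arm 2.402 m, τ = 87.51 × 2.402 = 210.2 N·m counterclockwise.
Net moment of existing loads = 222.6 N·m counterclockwise.
The bag of cement weighs 43.1 × 9.8 = 422.4 N and must supply an equal clockwise moment, so its lever arm about the knife-edge support is 222.6 / 422.4 = 0.527 m.
That puts it at 2.97 − 0.527 = 2.44 m from the right end.

x ≈ 2.44 m from the right end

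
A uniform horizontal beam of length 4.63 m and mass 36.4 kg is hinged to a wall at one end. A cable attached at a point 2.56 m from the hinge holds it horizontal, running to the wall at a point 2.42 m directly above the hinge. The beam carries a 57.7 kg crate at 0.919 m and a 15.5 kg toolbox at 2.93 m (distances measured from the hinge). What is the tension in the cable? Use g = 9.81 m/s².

Taking torques about the hinge:
Beam weight: 36.4 × 9.81 = 357.1 N down at 2.315 m → arm 2.315 m, τ = 357.1 × 2.315 = 826.7 N·m clockwise.
Crate: 57.7 × 9.81 = 566 N down at 0.919 m → arm 0.919 m, τ = 566 × 0.919 = 520.2 N·m clockwise.
Toolbox: 15.5 × 9.81 = 152.1 N down at 2.93 m → arm 2.93 m, τ = 152.1 × 2.93 = 445.7 N·m clockwise.
Total clockwise load moment = 1793 N·m.
The cable tension T acts at 2.56 m; only its component perpendicular to the beam, T sinθ, produces torque. sinθ = h/√(h²+d²) = 2.42/√(2.42²+2.56²) = 0.687.
For rotational equilibrium, T × 2.56 × 0.687 = 1793, so T = 1793 / 1.759 = 1020 N.

T ≈ 1020 N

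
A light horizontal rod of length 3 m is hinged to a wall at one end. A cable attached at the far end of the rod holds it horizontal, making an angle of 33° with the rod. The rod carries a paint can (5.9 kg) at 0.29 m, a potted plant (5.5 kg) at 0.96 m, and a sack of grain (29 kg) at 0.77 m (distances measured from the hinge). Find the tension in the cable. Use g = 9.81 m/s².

Sum moments about the hinge (the unknown hinge reaction has zero arm there).
Paint can: 5.9 × 9.81 = 57.88 N down at 0.29 m → arm 0.29 m, τ = 57.88 × 0.29 = 16.79 N·m clockwise.
Potted plant: 5.5 × 9.81 = 53.96 N down at 0.96 m → arm 0.96 m, τ = 53.96 × 0.96 = 51.8 N·m clockwise.
Sack of grain: 29 × 9.81 = 284.5 N down at 0.77 m → arm 0.77 m, τ = 284.5 × 0.77 = 219.1 N·m clockwise.
Total clockwise load moment = 287.7 N·m.
The cable tension T acts at 3 m; only its component perpendicular to the rod, T sinθ, produces torque. sin 33° = 0.5446.
For rotational equilibrium, T × 3 × 0.5446 = 287.7, so T = 287.7 / 1.634 = 176 N.

T ≈ 176 N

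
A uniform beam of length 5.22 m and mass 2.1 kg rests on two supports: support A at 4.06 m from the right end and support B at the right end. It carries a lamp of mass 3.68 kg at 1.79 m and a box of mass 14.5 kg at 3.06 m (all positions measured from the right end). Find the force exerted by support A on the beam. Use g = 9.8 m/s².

R_A ≈ 136 N

Sum moments about support B (its reaction then has zero moment arm).
Beam weight: 2.1 × 9.8 = 20.58 N down at 2.61 m → arm 2.61 m, τ = 20.58 × 2.61 = 53.71 N·m counterclockwise.
Lamp: 3.68 × 9.8 = 36.06 N down at 1.79 m → arm 1.79 m, τ = 36.06 × 1.79 = 64.55 N·m counterclockwise.
Box: 14.5 × 9.8 = 142.1 N down at 3.06 m → arm 3.06 m, τ = 142.1 × 3.06 = 434.8 N·m counterclockwise.
Net load moment about support B = 553.1 N·m counterclockwise.
Reaction R at support A is upward at 4.06 m, arm 4.06 m → moment R × 4.06 clockwise.
Στ = 0 ⇒ R × 4.06 = 553.1 ⇒ R = 136 N.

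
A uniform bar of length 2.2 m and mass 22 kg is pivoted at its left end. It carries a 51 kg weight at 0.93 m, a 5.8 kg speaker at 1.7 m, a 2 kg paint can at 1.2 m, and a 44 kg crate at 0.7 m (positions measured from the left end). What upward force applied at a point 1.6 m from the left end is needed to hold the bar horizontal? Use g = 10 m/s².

About the left end:
Beam weight: 22 × 10 = 220 N down at 1.1 m → arm 1.1 m, τ = 220 × 1.1 = 242 N·m clockwise.
Weight: 51 × 10 = 510 N down at 0.93 m → arm 0.93 m, τ = 510 × 0.93 = 474.3 N·m clockwise.
Speaker: 5.8 × 10 = 58 N down at 1.7 m → arm 1.7 m, τ = 58 × 1.7 = 98.6 N·m clockwise.
Paint can: 2 × 10 = 20 N down at 1.2 m → arm 1.2 m, τ = 20 × 1.2 = 24 N·m clockwise.
Crate: 44 × 10 = 440 N down at 0.7 m → arm 0.7 m, τ = 440 × 0.7 = 308 N·m clockwise.
Net moment of the loads = 1147 N·m clockwise.
The upward force F acts at a point 1.6 m from the left end, arm 1.6 m, giving F × 1.6 counterclockwise.
Setting net torque to zero: F × 1.6 = 1147 → F = 1147 / 1.6 = 717 N.

F ≈ 717 N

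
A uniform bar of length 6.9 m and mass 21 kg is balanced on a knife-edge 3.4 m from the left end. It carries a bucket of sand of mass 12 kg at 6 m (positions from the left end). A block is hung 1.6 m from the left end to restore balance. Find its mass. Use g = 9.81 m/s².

Sum moments about the knife-edge (at 3.4 m from the left end) (the support reaction has zero arm there).
Beam weight: 21 × 9.81 = 206 N down at 3.45 m → arm 0.05 m, τ = 206 × 0.05 = 10.3 N·m clockwise.
Bucket of sand: 12 × 9.81 = 117.7 N down at 6 m → arm 2.6 m, τ = 117.7 × 2.6 = 306 N·m clockwise.
Net moment of known loads = 316.3 N·m clockwise.
An unknown mass m at 1.6 m has arm 1.8 m; its moment is m·g·1.8 counterclockwise.
For rotational equilibrium, m × 9.81 × 1.8 = 316.3, so m = 316.3 / (9.81 × 1.8) = 17.9 kg.

m ≈ 17.9 kg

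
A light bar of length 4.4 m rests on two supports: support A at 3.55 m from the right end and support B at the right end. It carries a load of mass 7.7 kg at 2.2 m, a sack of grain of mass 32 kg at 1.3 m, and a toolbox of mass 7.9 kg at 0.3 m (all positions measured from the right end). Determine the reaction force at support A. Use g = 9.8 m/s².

Sum moments about support B (its reaction then has zero moment arm).
Load: 7.7 × 9.8 = 75.46 N down at 2.2 m → arm 2.2 m, τ = 75.46 × 2.2 = 166 N·m counterclockwise.
Sack of grain: 32 × 9.8 = 313.6 N down at 1.3 m → arm 1.3 m, τ = 313.6 × 1.3 = 407.7 N·m counterclockwise.
Toolbox: 7.9 × 9.8 = 77.42 N down at 0.3 m → arm 0.3 m, τ = 77.42 × 0.3 = 23.23 N·m counterclockwise.
Net load moment about support B = 596.9 N·m counterclockwise.
Reaction R at support A is upward at 3.55 m, arm 3.55 m → moment R × 3.55 clockwise.
Balancing moments: R × 3.55 = 596.9, giving R = 168 N.

R_A ≈ 168 N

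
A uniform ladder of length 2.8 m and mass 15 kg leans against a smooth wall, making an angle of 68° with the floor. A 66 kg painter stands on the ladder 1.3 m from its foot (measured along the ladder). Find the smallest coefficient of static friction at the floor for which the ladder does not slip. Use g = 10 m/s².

μ_min ≈ 0.19

About the foot of the ladder:
Ladder weight 15×10 = 150 N acts at 1.4 m along the ladder; its horizontal arm is 1.4·cos68° = 0.5244 m → τ = 78.66 N·m clockwise.
Painter: 66×10 = 660 N at 1.3 m → arm 0.487 m → τ = 321.4 N·m clockwise.
Wall normal N acts horizontally at the top; its moment arm is the height L sinθ = 2.8·sin68° = 2.596 m, counterclockwise.
Στ = 0 ⇒ N × 2.596 = 400.1 ⇒ N = 154.1 N.
ΣFx = 0 ⇒ f = N_wall = 154.1 N. ΣFy = 0 ⇒ N_floor = 810 N.
μ_min = f / N_floor = 154.1 / 810 = 0.19.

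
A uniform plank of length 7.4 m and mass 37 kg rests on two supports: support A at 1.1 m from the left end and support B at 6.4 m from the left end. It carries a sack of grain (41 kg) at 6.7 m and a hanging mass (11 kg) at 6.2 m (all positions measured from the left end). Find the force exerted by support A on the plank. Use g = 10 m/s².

R_A ≈ 169 N

About support B:
Beam weight: 37 × 10 = 370 N down at 3.7 m → arm 2.7 m, τ = 370 × 2.7 = 999 N·m counterclockwise.
Sack of grain: 41 × 10 = 410 N down at 6.7 m → arm 0.3 m, τ = 410 × 0.3 = 123 N·m clockwise.
Hanging mass: 11 × 10 = 110 N down at 6.2 m → arm 0.2 m, τ = 110 × 0.2 = 22 N·m counterclockwise.
Net load moment about support B = 898 N·m counterclockwise.
Reaction R at support A is upward at 1.1 m, arm 5.3 m → moment R × 5.3 clockwise.
Balancing moments: R × 5.3 = 898, giving R = 169 N.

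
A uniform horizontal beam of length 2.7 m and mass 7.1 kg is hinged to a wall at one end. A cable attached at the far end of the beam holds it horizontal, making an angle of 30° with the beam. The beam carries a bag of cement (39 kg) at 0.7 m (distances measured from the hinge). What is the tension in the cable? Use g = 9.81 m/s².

T ≈ 268 N

Choose the hinge as the axis so the unknown hinge reaction has zero arm there.
Beam weight: 7.1 × 9.81 = 69.65 N down at 1.35 m → arm 1.35 m, τ = 69.65 × 1.35 = 94.03 N·m clockwise.
Bag of cement: 39 × 9.81 = 382.6 N down at 0.7 m → arm 0.7 m, τ = 382.6 × 0.7 = 267.8 N·m clockwise.
Total clockwise load moment = 361.8 N·m.
The cable tension T acts at 2.7 m; only its component perpendicular to the beam, T sinθ, produces torque. sin 30° = 0.5.
Setting net torque to zero: T × 2.7 × 0.5 = 361.8 → T = 361.8 / 1.35 = 268 N.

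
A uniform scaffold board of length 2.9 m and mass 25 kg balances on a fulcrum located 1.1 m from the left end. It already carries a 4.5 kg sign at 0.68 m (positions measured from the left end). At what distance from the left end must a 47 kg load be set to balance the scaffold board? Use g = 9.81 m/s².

x ≈ 0.954 m from the left end

Sum moments about the fulcrum (at 1.1 m from the left end) (the support reaction has zero arm there).
Beam weight: 25 × 9.81 = 245.2 N down at 1.45 m → arm 0.35 m, τ = 245.2 × 0.35 = 85.82 N·m clockwise.
Sign: 4.5 × 9.81 = 44.15 N down at 0.68 m → arm 0.42 m, τ = 44.15 × 0.42 = 18.54 N·m counterclockwise.
Net moment of existing loads = 67.28 N·m clockwise.
The load weighs 47 × 9.81 = 461.1 N and must supply an equal counterclockwise moment, so its lever arm about the fulcrum is 67.28 / 461.1 = 0.146 m.
That puts it at 1.1 − 0.146 = 0.954 m from the left end.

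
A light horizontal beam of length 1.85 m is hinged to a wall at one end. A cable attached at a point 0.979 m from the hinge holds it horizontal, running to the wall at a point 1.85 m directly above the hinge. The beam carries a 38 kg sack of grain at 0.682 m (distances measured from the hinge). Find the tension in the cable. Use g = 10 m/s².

T ≈ 300 N

Sum moments about the hinge (the unknown hinge reaction has zero arm there).
Sack of grain: 38 × 10 = 380 N down at 0.682 m → arm 0.682 m, τ = 380 × 0.682 = 259.2 N·m clockwise.
Total clockwise load moment = 259.2 N·m.
The cable tension T acts at 0.979 m; only its component perpendicular to the beam, T sinθ, produces torque. sinθ = h/√(h²+d²) = 1.85/√(1.85²+0.979²) = 0.8839.
Στ = 0 ⇒ T × 0.979 × 0.8839 = 259.2 ⇒ T = 259.2 / 0.8653 = 300 N.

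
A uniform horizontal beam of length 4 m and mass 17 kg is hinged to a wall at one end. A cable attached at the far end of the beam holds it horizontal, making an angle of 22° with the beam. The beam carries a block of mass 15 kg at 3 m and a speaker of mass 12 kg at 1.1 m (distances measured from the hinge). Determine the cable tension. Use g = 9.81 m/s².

Taking torques about the hinge:
Beam weight: 17 × 9.81 = 166.8 N down at 2 m → arm 2 m, τ = 166.8 × 2 = 333.6 N·m clockwise.
Block: 15 × 9.81 = 147.2 N down at 3 m → arm 3 m, τ = 147.2 × 3 = 441.6 N·m clockwise.
Speaker: 12 × 9.81 = 117.7 N down at 1.1 m → arm 1.1 m, τ = 117.7 × 1.1 = 129.5 N·m clockwise.
Total clockwise load moment = 904.7 N·m.
The cable tension T acts at 4 m; only its component perpendicular to the beam, T sinθ, produces torque. sin 22° = 0.3746.
Balancing moments: T × 4 × 0.3746 = 904.7, giving T = 904.7 / 1.498 = 604 N.

T ≈ 604 N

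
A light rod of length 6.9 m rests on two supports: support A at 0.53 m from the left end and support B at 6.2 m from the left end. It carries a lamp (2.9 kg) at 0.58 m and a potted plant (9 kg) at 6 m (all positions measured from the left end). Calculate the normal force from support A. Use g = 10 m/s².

R_A ≈ 31.9 N

Sum moments about support B (its reaction then has zero moment arm).
Lamp: 2.9 × 10 = 29 N down at 0.58 m → arm 5.62 m, τ = 29 × 5.62 = 163 N·m counterclockwise.
Potted plant: 9 × 10 = 90 N down at 6 m → arm 0.2 m, τ = 90 × 0.2 = 18 N·m counterclockwise.
Net load moment about support B = 181 N·m counterclockwise.
Reaction R at support A is upward at 0.53 m, arm 5.67 m → moment R × 5.67 clockwise.
Στ = 0 ⇒ R × 5.67 = 181 ⇒ R = 31.9 N.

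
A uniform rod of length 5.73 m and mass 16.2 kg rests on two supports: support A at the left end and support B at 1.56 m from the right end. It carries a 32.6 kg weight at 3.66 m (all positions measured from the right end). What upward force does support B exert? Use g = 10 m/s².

R_B ≈ 273 N

Sum moments about support A (its reaction then has zero moment arm).
Beam weight: 16.2 × 10 = 162 N down at 2.865 m → arm 2.865 m, τ = 162 × 2.865 = 464.1 N·m clockwise.
Weight: 32.6 × 10 = 326 N down at 3.66 m → arm 2.07 m, τ = 326 × 2.07 = 674.8 N·m clockwise.
Net load moment about support A = 1139 N·m clockwise.
Reaction R at support B is upward at 1.56 m, arm 4.17 m → moment R × 4.17 counterclockwise.
Balancing moments: R × 4.17 = 1139, giving R = 273 N.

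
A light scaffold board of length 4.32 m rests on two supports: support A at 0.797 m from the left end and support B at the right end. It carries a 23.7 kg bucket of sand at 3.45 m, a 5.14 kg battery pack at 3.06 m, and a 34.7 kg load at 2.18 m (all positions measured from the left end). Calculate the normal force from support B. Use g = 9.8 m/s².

R_B ≈ 341 N

About support A:
Bucket of sand: 23.7 × 9.8 = 232.3 N down at 3.45 m → arm 2.653 m, τ = 232.3 × 2.653 = 616.3 N·m clockwise.
Battery pack: 5.14 × 9.8 = 50.37 N down at 3.06 m → arm 2.263 m, τ = 50.37 × 2.263 = 114 N·m clockwise.
Load: 34.7 × 9.8 = 340.1 N down at 2.18 m → arm 1.383 m, τ = 340.1 × 1.383 = 470.4 N·m clockwise.
Net load moment about support A = 1201 N·m clockwise.
Reaction R at support B is upward at 4.32 m, arm 3.523 m → moment R × 3.523 counterclockwise.
For rotational equilibrium, R × 3.523 = 1201, so R = 341 N.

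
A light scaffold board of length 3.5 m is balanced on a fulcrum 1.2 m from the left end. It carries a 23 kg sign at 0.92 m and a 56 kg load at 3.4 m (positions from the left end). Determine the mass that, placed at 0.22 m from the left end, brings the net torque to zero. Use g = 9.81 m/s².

Choose the fulcrum (at 1.2 m from the left end) as the axis so the support reaction has zero arm there.
Sign: 23 × 9.81 = 225.6 N down at 0.92 m → arm 0.28 m, τ = 225.6 × 0.28 = 63.17 N·m counterclockwise.
Load: 56 × 9.81 = 549.4 N down at 3.4 m → arm 2.2 m, τ = 549.4 × 2.2 = 1209 N·m clockwise.
Net moment of known loads = 1146 N·m clockwise.
An unknown mass m at 0.22 m has arm 0.98 m; its moment is m·g·0.98 counterclockwise.
Balancing moments: m × 9.81 × 0.98 = 1146, giving m = 1146 / (9.81 × 0.98) = 119 kg.

m ≈ 119 kg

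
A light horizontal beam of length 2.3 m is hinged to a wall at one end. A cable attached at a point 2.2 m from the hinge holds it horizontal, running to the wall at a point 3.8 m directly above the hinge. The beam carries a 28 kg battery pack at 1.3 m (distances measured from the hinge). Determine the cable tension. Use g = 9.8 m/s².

Take moments about the hinge.
Battery pack: 28 × 9.8 = 274.4 N down at 1.3 m → arm 1.3 m, τ = 274.4 × 1.3 = 356.7 N·m clockwise.
Total clockwise load moment = 356.7 N·m.
The cable tension T acts at 2.2 m; only its component perpendicular to the beam, T sinθ, produces torque. sinθ = h/√(h²+d²) = 3.8/√(3.8²+2.2²) = 0.8654.
Στ = 0 ⇒ T × 2.2 × 0.8654 = 356.7 ⇒ T = 356.7 / 1.904 = 187 N.

T ≈ 187 N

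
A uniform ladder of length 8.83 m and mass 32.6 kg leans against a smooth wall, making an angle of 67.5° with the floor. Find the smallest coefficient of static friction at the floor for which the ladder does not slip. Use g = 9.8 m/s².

μ_min ≈ 0.207

About the foot of the ladder:
Ladder weight 32.6×9.8 = 319.5 N acts at 4.415 m along the ladder; its horizontal arm is 4.415·cos67.5° = 1.69 m → τ = 540 N·m clockwise.
Wall normal N acts horizontally at the top; its moment arm is the height L sinθ = 8.83·sin67.5° = 8.158 m, counterclockwise.
Στ = 0 ⇒ N × 8.158 = 540 ⇒ N = 66.19 N.
ΣFx = 0 ⇒ f = N_wall = 66.19 N. ΣFy = 0 ⇒ N_floor = 319.5 N.
μ_min = f / N_floor = 66.19 / 319.5 = 0.207.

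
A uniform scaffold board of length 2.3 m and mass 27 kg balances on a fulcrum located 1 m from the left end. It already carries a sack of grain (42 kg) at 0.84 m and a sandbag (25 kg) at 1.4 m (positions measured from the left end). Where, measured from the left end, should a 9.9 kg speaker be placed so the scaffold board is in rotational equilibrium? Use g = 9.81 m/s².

Choose the fulcrum (at 1 m from the left end) as the axis so the support reaction has zero arm there.
Beam weight: 27 × 9.81 = 264.9 N down at 1.15 m → arm 0.15 m, τ = 264.9 × 0.15 = 39.73 N·m clockwise.
Sack of grain: 42 × 9.81 = 412 N down at 0.84 m → arm 0.16 m, τ = 412 × 0.16 = 65.92 N·m counterclockwise.
Sandbag: 25 × 9.81 = 245.2 N down at 1.4 m → arm 0.4 m, τ = 245.2 × 0.4 = 98.08 N·m clockwise.
Net moment of existing loads = 71.89 N·m clockwise.
The speaker weighs 9.9 × 9.81 = 97.12 N and must supply an equal counterclockwise moment, so its lever arm about the fulcrum is 71.89 / 97.12 = 0.74 m.
That puts it at 1 − 0.74 = 0.26 m from the left end.

x ≈ 0.26 m from the left end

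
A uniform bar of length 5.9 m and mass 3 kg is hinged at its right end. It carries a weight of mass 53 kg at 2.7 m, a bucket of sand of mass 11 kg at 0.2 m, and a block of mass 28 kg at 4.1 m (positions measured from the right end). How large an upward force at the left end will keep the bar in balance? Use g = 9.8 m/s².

F ≈ 447 N

Sum moments about the right end (the unknown pivot reaction has zero arm there).
Beam weight: 3 × 9.8 = 29.4 N down at 2.95 m → arm 2.95 m, τ = 29.4 × 2.95 = 86.73 N·m counterclockwise.
Weight: 53 × 9.8 = 519.4 N down at 2.7 m → arm 2.7 m, τ = 519.4 × 2.7 = 1402 N·m counterclockwise.
Bucket of sand: 11 × 9.8 = 107.8 N down at 0.2 m → arm 0.2 m, τ = 107.8 × 0.2 = 21.56 N·m counterclockwise.
Block: 28 × 9.8 = 274.4 N down at 4.1 m → arm 4.1 m, τ = 274.4 × 4.1 = 1125 N·m counterclockwise.
Net moment of the loads = 2635 N·m counterclockwise.
The upward force F acts at the left end, arm 5.9 m, giving F × 5.9 clockwise.
For rotational equilibrium, F × 5.9 = 2635, so F = 2635 / 5.9 = 447 N.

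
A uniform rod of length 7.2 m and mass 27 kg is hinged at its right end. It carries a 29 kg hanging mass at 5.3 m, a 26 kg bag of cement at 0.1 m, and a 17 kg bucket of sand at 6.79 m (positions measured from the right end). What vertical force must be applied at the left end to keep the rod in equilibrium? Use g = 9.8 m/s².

F ≈ 502 N

About the right end:
Beam weight: 27 × 9.8 = 264.6 N down at 3.6 m → arm 3.6 m, τ = 264.6 × 3.6 = 952.6 N·m counterclockwise.
Hanging mass: 29 × 9.8 = 284.2 N down at 5.3 m → arm 5.3 m, τ = 284.2 × 5.3 = 1506 N·m counterclockwise.
Bag of cement: 26 × 9.8 = 254.8 N down at 0.1 m → arm 0.1 m, τ = 254.8 × 0.1 = 25.48 N·m counterclockwise.
Bucket of sand: 17 × 9.8 = 166.6 N down at 6.79 m → arm 6.79 m, τ = 166.6 × 6.79 = 1131 N·m counterclockwise.
Net moment of the loads = 3615 N·m counterclockwise.
The upward force F acts at the left end, arm 7.2 m, giving F × 7.2 clockwise.
For rotational equilibrium, F × 7.2 = 3615, so F = 3615 / 7.2 = 502 N.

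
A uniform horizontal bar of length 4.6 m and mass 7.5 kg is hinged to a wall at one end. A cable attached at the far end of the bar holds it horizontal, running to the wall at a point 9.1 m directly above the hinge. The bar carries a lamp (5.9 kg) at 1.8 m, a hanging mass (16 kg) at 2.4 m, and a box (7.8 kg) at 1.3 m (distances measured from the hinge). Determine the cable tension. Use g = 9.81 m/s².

T ≈ 183 N

Taking torques about the hinge:
Beam weight: 7.5 × 9.81 = 73.58 N down at 2.3 m → arm 2.3 m, τ = 73.58 × 2.3 = 169.2 N·m clockwise.
Lamp: 5.9 × 9.81 = 57.88 N down at 1.8 m → arm 1.8 m, τ = 57.88 × 1.8 = 104.2 N·m clockwise.
Hanging mass: 16 × 9.81 = 157 N down at 2.4 m → arm 2.4 m, τ = 157 × 2.4 = 376.8 N·m clockwise.
Box: 7.8 × 9.81 = 76.52 N down at 1.3 m → arm 1.3 m, τ = 76.52 × 1.3 = 99.48 N·m clockwise.
Total clockwise load moment = 749.7 N·m.
The cable tension T acts at 4.6 m; only its component perpendicular to the bar, T sinθ, produces torque. sinθ = h/√(h²+d²) = 9.1/√(9.1²+4.6²) = 0.8925.
Στ = 0 ⇒ T × 4.6 × 0.8925 = 749.7 ⇒ T = 749.7 / 4.105 = 183 N.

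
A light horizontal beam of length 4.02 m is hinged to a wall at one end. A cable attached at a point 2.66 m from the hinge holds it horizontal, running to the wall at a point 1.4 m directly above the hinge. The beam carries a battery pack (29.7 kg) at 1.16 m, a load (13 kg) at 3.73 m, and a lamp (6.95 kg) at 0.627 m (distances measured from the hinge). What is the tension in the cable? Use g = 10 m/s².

T ≈ 705 N

Choose the hinge as the axis so the unknown hinge reaction has zero arm there.
Battery pack: 29.7 × 10 = 297 N down at 1.16 m → arm 1.16 m, τ = 297 × 1.16 = 344.5 N·m clockwise.
Load: 13 × 10 = 130 N down at 3.73 m → arm 3.73 m, τ = 130 × 3.73 = 484.9 N·m clockwise.
Lamp: 6.95 × 10 = 69.5 N down at 0.627 m → arm 0.627 m, τ = 69.5 × 0.627 = 43.58 N·m clockwise.
Total clockwise load moment = 873 N·m.
The cable tension T acts at 2.66 m; only its component perpendicular to the beam, T sinθ, produces torque. sinθ = h/√(h²+d²) = 1.4/√(1.4²+2.66²) = 0.4657.
Setting net torque to zero: T × 2.66 × 0.4657 = 873 → T = 873 / 1.239 = 705 N.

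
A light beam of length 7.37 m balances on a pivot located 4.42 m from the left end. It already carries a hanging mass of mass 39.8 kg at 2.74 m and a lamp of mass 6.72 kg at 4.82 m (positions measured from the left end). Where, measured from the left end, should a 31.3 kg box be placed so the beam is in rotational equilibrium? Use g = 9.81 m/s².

x ≈ 6.47 m from the left end

Take moments about the pivot (at 4.42 m from the left end).
Hanging mass: 39.8 × 9.81 = 390.4 N down at 2.74 m → arm 1.68 m, τ = 390.4 × 1.68 = 655.9 N·m counterclockwise.
Lamp: 6.72 × 9.81 = 65.92 N down at 4.82 m → arm 0.4 m, τ = 65.92 × 0.4 = 26.37 N·m clockwise.
Net moment of existing loads = 629.5 N·m counterclockwise.
The box weighs 31.3 × 9.81 = 307.1 N and must supply an equal clockwise moment, so its lever arm about the pivot is 629.5 / 307.1 = 2.05 m.
That puts it at 4.42 + 2.05 = 6.47 m from the left end.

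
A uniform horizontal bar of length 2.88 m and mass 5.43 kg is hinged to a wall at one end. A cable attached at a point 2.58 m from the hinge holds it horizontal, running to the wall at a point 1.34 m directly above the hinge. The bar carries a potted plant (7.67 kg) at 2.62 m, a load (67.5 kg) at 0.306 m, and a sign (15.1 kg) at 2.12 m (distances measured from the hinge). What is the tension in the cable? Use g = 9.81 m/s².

About the hinge:
Beam weight: 5.43 × 9.81 = 53.27 N down at 1.44 m → arm 1.44 m, τ = 53.27 × 1.44 = 76.71 N·m clockwise.
Potted plant: 7.67 × 9.81 = 75.24 N down at 2.62 m → arm 2.62 m, τ = 75.24 × 2.62 = 197.1 N·m clockwise.
Load: 67.5 × 9.81 = 662.2 N down at 0.306 m → arm 0.306 m, τ = 662.2 × 0.306 = 202.6 N·m clockwise.
Sign: 15.1 × 9.81 = 148.1 N down at 2.12 m → arm 2.12 m, τ = 148.1 × 2.12 = 314 N·m clockwise.
Total clockwise load moment = 790.4 N·m.
The cable tension T acts at 2.58 m; only its component perpendicular to the bar, T sinθ, produces torque. sinθ = h/√(h²+d²) = 1.34/√(1.34²+2.58²) = 0.4609.
For rotational equilibrium, T × 2.58 × 0.4609 = 790.4, so T = 790.4 / 1.189 = 665 N.

T ≈ 665 N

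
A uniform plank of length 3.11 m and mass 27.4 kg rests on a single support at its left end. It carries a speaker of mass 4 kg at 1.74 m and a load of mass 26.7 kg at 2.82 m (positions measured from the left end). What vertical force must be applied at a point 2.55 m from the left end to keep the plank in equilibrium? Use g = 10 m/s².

Choose the left end as the axis so the unknown pivot reaction has zero arm there.
Beam weight: 27.4 × 10 = 274 N down at 1.555 m → arm 1.555 m, τ = 274 × 1.555 = 426.1 N·m clockwise.
Speaker: 4 × 10 = 40 N down at 1.74 m → arm 1.74 m, τ = 40 × 1.74 = 69.6 N·m clockwise.
Load: 26.7 × 10 = 267 N down at 2.82 m → arm 2.82 m, τ = 267 × 2.82 = 752.9 N·m clockwise.
Net moment of the loads = 1249 N·m clockwise.
The upward force F acts at a point 2.55 m from the left end, arm 2.55 m, giving F × 2.55 counterclockwise.
Στ = 0 ⇒ F × 2.55 = 1249 ⇒ F = 1249 / 2.55 = 490 N.

F ≈ 490 N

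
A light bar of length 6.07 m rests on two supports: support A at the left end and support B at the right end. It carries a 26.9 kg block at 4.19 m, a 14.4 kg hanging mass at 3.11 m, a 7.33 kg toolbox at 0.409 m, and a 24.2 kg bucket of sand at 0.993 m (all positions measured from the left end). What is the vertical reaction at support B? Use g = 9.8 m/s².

Take moments about support A.
Block: 26.9 × 9.8 = 263.6 N down at 4.19 m → arm 4.19 m, τ = 263.6 × 4.19 = 1104 N·m clockwise.
Hanging mass: 14.4 × 9.8 = 141.1 N down at 3.11 m → arm 3.11 m, τ = 141.1 × 3.11 = 438.8 N·m clockwise.
Toolbox: 7.33 × 9.8 = 71.83 N down at 0.409 m → arm 0.409 m, τ = 71.83 × 0.409 = 29.38 N·m clockwise.
Bucket of sand: 24.2 × 9.8 = 237.2 N down at 0.993 m → arm 0.993 m, τ = 237.2 × 0.993 = 235.5 N·m clockwise.
Net load moment about support A = 1808 N·m clockwise.
Reaction R at support B is upward at 6.07 m, arm 6.07 m → moment R × 6.07 counterclockwise.
Setting net torque to zero: R × 6.07 = 1808 → R = 298 N.

R_B ≈ 298 N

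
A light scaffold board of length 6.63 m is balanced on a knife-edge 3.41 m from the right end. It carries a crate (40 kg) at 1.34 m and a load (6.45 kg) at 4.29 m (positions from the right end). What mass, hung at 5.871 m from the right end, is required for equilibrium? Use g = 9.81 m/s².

m ≈ 31.3 kg

Choose the knife-edge (at 3.41 m from the right end) as the axis so the support reaction has zero arm there.
Crate: 40 × 9.81 = 392.4 N down at 1.34 m → arm 2.07 m, τ = 392.4 × 2.07 = 812.3 N·m clockwise.
Load: 6.45 × 9.81 = 63.27 N down at 4.29 m → arm 0.88 m, τ = 63.27 × 0.88 = 55.68 N·m counterclockwise.
Net moment of known loads = 756.6 N·m clockwise.
An unknown mass m at 5.871 m has arm 2.461 m; its moment is m·g·2.461 counterclockwise.
Setting net torque to zero: m × 9.81 × 2.461 = 756.6 → m = 756.6 / (9.81 × 2.461) = 31.3 kg.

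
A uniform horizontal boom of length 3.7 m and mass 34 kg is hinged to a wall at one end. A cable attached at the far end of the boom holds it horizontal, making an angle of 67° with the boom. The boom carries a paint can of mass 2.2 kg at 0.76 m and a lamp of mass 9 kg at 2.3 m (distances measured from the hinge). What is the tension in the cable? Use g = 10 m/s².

T ≈ 250 N

Sum moments about the hinge (the unknown hinge reaction has zero arm there).
Beam weight: 34 × 10 = 340 N down at 1.85 m → arm 1.85 m, τ = 340 × 1.85 = 629 N·m clockwise.
Paint can: 2.2 × 10 = 22 N down at 0.76 m → arm 0.76 m, τ = 22 × 0.76 = 16.72 N·m clockwise.
Lamp: 9 × 10 = 90 N down at 2.3 m → arm 2.3 m, τ = 90 × 2.3 = 207 N·m clockwise.
Total clockwise load moment = 852.7 N·m.
The cable tension T acts at 3.7 m; only its component perpendicular to the boom, T sinθ, produces torque. sin 67° = 0.9205.
Στ = 0 ⇒ T × 3.7 × 0.9205 = 852.7 ⇒ T = 852.7 / 3.406 = 250 N.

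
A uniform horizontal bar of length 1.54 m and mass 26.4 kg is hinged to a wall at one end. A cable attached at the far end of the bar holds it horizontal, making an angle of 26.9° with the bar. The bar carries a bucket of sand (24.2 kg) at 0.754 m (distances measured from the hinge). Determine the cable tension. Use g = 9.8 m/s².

Sum moments about the hinge (the unknown hinge reaction has zero arm there).
Beam weight: 26.4 × 9.8 = 258.7 N down at 0.77 m → arm 0.77 m, τ = 258.7 × 0.77 = 199.2 N·m clockwise.
Bucket of sand: 24.2 × 9.8 = 237.2 N down at 0.754 m → arm 0.754 m, τ = 237.2 × 0.754 = 178.8 N·m clockwise.
Total clockwise load moment = 378 N·m.
The cable tension T acts at 1.54 m; only its component perpendicular to the bar, T sinθ, produces torque. sin 26.9° = 0.4524.
Balancing moments: T × 1.54 × 0.4524 = 378, giving T = 378 / 0.6967 = 543 N.

T ≈ 543 N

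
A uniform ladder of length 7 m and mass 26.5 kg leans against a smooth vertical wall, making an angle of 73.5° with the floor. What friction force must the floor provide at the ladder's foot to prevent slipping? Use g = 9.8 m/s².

Sum moments about the foot of the ladder (the floor normal and friction both act there and drop out).
Ladder weight 26.5×9.8 = 259.7 N acts at 3.5 m along the ladder; its horizontal arm is 3.5·cos73.5° = 0.9941 m → τ = 258.2 N·m clockwise.
Wall normal N acts horizontally at the top; its moment arm is the height L sinθ = 7·sin73.5° = 6.712 m, counterclockwise.
Balancing moments: N × 6.712 = 258.2, giving N = 38.5 N.
ΣFx = 0: friction at the foot balances the wall's push, so f = N_wall = 38.5 N.

f ≈ 38.5 N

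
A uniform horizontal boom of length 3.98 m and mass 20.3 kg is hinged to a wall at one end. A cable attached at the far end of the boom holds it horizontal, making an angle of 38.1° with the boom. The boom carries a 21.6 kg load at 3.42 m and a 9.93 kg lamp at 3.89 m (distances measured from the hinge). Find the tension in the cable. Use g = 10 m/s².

T ≈ 623 N

Sum moments about the hinge (the unknown hinge reaction has zero arm there).
Beam weight: 20.3 × 10 = 203 N down at 1.99 m → arm 1.99 m, τ = 203 × 1.99 = 404 N·m clockwise.
Load: 21.6 × 10 = 216 N down at 3.42 m → arm 3.42 m, τ = 216 × 3.42 = 738.7 N·m clockwise.
Lamp: 9.93 × 10 = 99.3 N down at 3.89 m → arm 3.89 m, τ = 99.3 × 3.89 = 386.3 N·m clockwise.
Total clockwise load moment = 1529 N·m.
The cable tension T acts at 3.98 m; only its component perpendicular to the boom, T sinθ, produces torque. sin 38.1° = 0.617.
Balancing moments: T × 3.98 × 0.617 = 1529, giving T = 1529 / 2.456 = 623 N.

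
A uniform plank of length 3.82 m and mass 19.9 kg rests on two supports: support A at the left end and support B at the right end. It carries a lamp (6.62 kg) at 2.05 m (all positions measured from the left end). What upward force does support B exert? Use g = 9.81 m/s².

R_B ≈ 132 N

Choose support A as the axis so its reaction then has zero moment arm.
Beam weight: 19.9 × 9.81 = 195.2 N down at 1.91 m → arm 1.91 m, τ = 195.2 × 1.91 = 372.8 N·m clockwise.
Lamp: 6.62 × 9.81 = 64.94 N down at 2.05 m → arm 2.05 m, τ = 64.94 × 2.05 = 133.1 N·m clockwise.
Net load moment about support A = 505.9 N·m clockwise.
Reaction R at support B is upward at 3.82 m, arm 3.82 m → moment R × 3.82 counterclockwise.
Στ = 0 ⇒ R × 3.82 = 505.9 ⇒ R = 132 N.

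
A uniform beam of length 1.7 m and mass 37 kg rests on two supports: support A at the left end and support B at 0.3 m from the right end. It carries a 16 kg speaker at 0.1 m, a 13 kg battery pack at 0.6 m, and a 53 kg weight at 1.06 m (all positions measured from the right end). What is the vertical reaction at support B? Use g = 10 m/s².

Take moments about support A.
Beam weight: 37 × 10 = 370 N down at 0.85 m → arm 0.85 m, τ = 370 × 0.85 = 314.5 N·m clockwise.
Speaker: 16 × 10 = 160 N down at 0.1 m → arm 1.6 m, τ = 160 × 1.6 = 256 N·m clockwise.
Battery pack: 13 × 10 = 130 N down at 0.6 m → arm 1.1 m, τ = 130 × 1.1 = 143 N·m clockwise.
Weight: 53 × 10 = 530 N down at 1.06 m → arm 0.64 m, τ = 530 × 0.64 = 339.2 N·m clockwise.
Net load moment about support A = 1053 N·m clockwise.
Reaction R at support B is upward at 0.3 m, arm 1.4 m → moment R × 1.4 counterclockwise.
For rotational equilibrium, R × 1.4 = 1053, so R = 752 N.

R_B ≈ 752 N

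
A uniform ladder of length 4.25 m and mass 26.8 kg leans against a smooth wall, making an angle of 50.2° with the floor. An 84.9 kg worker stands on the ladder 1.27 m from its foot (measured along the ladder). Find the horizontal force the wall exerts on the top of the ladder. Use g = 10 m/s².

N_wall ≈ 323 N

Taking torques about the foot of the ladder:
Ladder weight 26.8×10 = 268 N acts at 2.125 m along the ladder; its horizontal arm is 2.125·cos50.2° = 1.36 m → τ = 364.5 N·m clockwise.
Worker: 84.9×10 = 849 N at 1.27 m → arm 0.8129 m → τ = 690.2 N·m clockwise.
Wall normal N acts horizontally at the top; its moment arm is the height L sinθ = 4.25·sin50.2° = 3.265 m, counterclockwise.
For rotational equilibrium, N × 3.265 = 1055, so N = 323 N.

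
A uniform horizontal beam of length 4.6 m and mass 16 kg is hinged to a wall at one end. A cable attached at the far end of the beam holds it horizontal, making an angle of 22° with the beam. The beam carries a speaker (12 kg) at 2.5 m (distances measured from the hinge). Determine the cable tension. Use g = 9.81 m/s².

Sum moments about the hinge (the unknown hinge reaction has zero arm there).
Beam weight: 16 × 9.81 = 157 N down at 2.3 m → arm 2.3 m, τ = 157 × 2.3 = 361.1 N·m clockwise.
Speaker: 12 × 9.81 = 117.7 N down at 2.5 m → arm 2.5 m, τ = 117.7 × 2.5 = 294.2 N·m clockwise.
Total clockwise load moment = 655.3 N·m.
The cable tension T acts at 4.6 m; only its component perpendicular to the beam, T sinθ, produces torque. sin 22° = 0.3746.
For rotational equilibrium, T × 4.6 × 0.3746 = 655.3, so T = 655.3 / 1.723 = 380 N.

T ≈ 380 N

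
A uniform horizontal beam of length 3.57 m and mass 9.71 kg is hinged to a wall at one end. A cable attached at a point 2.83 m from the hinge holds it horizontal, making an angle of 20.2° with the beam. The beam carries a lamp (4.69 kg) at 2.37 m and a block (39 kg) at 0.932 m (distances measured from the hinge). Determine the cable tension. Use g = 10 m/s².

Sum moments about the hinge (the unknown hinge reaction has zero arm there).
Beam weight: 9.71 × 10 = 97.1 N down at 1.785 m → arm 1.785 m, τ = 97.1 × 1.785 = 173.3 N·m clockwise.
Lamp: 4.69 × 10 = 46.9 N down at 2.37 m → arm 2.37 m, τ = 46.9 × 2.37 = 111.2 N·m clockwise.
Block: 39 × 10 = 390 N down at 0.932 m → arm 0.932 m, τ = 390 × 0.932 = 363.5 N·m clockwise.
Total clockwise load moment = 648 N·m.
The cable tension T acts at 2.83 m; only its component perpendicular to the beam, T sinθ, produces torque. sin 20.2° = 0.3453.
Στ = 0 ⇒ T × 2.83 × 0.3453 = 648 ⇒ T = 648 / 0.9772 = 663 N.

T ≈ 663 N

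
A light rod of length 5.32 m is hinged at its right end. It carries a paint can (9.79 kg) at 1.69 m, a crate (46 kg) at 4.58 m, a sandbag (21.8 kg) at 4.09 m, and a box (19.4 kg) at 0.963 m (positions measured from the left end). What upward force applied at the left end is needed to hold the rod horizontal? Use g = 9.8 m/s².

Take moments about the right end.
Paint can: 9.79 × 9.8 = 95.94 N down at 1.69 m → arm 3.63 m, τ = 95.94 × 3.63 = 348.3 N·m counterclockwise.
Crate: 46 × 9.8 = 450.8 N down at 4.58 m → arm 0.74 m, τ = 450.8 × 0.74 = 333.6 N·m counterclockwise.
Sandbag: 21.8 × 9.8 = 213.6 N down at 4.09 m → arm 1.23 m, τ = 213.6 × 1.23 = 262.7 N·m counterclockwise.
Box: 19.4 × 9.8 = 190.1 N down at 0.963 m → arm 4.357 m, τ = 190.1 × 4.357 = 828.3 N·m counterclockwise.
Net moment of the loads = 1773 N·m counterclockwise.
The upward force F acts at the left end, arm 5.32 m, giving F × 5.32 clockwise.
Στ = 0 ⇒ F × 5.32 = 1773 ⇒ F = 1773 / 5.32 = 333 N.

F ≈ 333 N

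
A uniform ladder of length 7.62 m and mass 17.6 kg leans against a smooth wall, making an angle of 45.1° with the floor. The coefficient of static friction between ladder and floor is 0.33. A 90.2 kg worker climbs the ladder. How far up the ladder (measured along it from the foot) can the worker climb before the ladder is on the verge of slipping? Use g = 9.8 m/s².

Choose the foot of the ladder as the axis so the floor normal and friction both act there and drop out.
Ladder weight 17.6×9.8 = 172.5 N acts at 3.81 m along the ladder; its horizontal arm is 3.81·cos45.1° = 2.689 m → τ = 463.9 N·m clockwise.
Worker weight 90.2×9.8 = 884 N at distance d → arm d·cos45.1° → τ = 884·d·0.7059 clockwise.
Wall normal N at the top has arm L sinθ = 5.398 m counterclockwise, so Στ = 0 gives N·5.398 = 463.9 + 624·d.
ΣFy = 0 ⇒ N_floor = 1056 N, so the maximum friction is μ_s·N_floor = 0.33×1056 = 348.5 N. ΣFx = 0 ⇒ N_wall = f, so at the slipping point N = 348.5 N.
Substituting: 348.5×5.398 = 463.9 + 624·d ⇒ d = (1881 − 463.9) / 624 = 2.27 m.

d ≈ 2.27 m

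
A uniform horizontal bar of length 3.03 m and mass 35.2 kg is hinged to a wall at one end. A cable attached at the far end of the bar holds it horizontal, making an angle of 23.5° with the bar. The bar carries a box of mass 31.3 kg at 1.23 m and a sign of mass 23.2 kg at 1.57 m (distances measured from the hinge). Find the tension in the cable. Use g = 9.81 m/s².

Sum moments about the hinge (the unknown hinge reaction has zero arm there).
Beam weight: 35.2 × 9.81 = 345.3 N down at 1.515 m → arm 1.515 m, τ = 345.3 × 1.515 = 523.1 N·m clockwise.
Box: 31.3 × 9.81 = 307.1 N down at 1.23 m → arm 1.23 m, τ = 307.1 × 1.23 = 377.7 N·m clockwise.
Sign: 23.2 × 9.81 = 227.6 N down at 1.57 m → arm 1.57 m, τ = 227.6 × 1.57 = 357.3 N·m clockwise.
Total clockwise load moment = 1258 N·m.
The cable tension T acts at 3.03 m; only its component perpendicular to the bar, T sinθ, produces torque. sin 23.5° = 0.3987.
Balancing moments: T × 3.03 × 0.3987 = 1258, giving T = 1258 / 1.208 = 1040 N.

T ≈ 1040 N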